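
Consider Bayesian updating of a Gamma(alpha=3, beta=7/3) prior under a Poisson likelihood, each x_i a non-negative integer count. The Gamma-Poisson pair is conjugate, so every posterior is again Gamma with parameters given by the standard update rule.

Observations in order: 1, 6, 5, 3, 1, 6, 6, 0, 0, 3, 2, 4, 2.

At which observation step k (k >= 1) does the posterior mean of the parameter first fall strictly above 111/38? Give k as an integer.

obs 1: x=1 → posterior Gamma(4, 10/3)
obs 2: x=6 → posterior Gamma(10, 13/3)
obs 3: x=5 → posterior Gamma(15, 16/3)
obs 4: x=3 → posterior Gamma(18, 19/3)
obs 5: x=1 → posterior Gamma(19, 22/3)
obs 6: x=6 → posterior Gamma(25, 25/3)
obs 7: x=6 → posterior Gamma(31, 28/3)
obs 8: x=0 → posterior Gamma(31, 31/3)
obs 9: x=0 → posterior Gamma(31, 34/3)
obs 10: x=3 → posterior Gamma(34, 37/3)
obs 11: x=2 → posterior Gamma(36, 40/3)
obs 12: x=4 → posterior Gamma(40, 43/3)
obs 13: x=2 → posterior Gamma(42, 46/3)

k = 6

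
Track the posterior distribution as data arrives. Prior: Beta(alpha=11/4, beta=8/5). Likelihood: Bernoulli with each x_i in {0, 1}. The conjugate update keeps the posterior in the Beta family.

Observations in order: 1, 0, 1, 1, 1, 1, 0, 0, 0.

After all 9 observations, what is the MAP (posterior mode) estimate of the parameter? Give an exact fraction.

obs 1: x=1 → posterior Beta(15/4, 8/5)
obs 2: x=0 → posterior Beta(15/4, 13/5)
obs 3: x=1 → posterior Beta(19/4, 13/5)
obs 4: x=1 → posterior Beta(23/4, 13/5)
obs 5: x=1 → posterior Beta(27/4, 13/5)
obs 6: x=1 → posterior Beta(31/4, 13/5)
obs 7: x=0 → posterior Beta(31/4, 18/5)
obs 8: x=0 → posterior Beta(31/4, 23/5)
obs 9: x=0 → posterior Beta(31/4, 28/5)

135/227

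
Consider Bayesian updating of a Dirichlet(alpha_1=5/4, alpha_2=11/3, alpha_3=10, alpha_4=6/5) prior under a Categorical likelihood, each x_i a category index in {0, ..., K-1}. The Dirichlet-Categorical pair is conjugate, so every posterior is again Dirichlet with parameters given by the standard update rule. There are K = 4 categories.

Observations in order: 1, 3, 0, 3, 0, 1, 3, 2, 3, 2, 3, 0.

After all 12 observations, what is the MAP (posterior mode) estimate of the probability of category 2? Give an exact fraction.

obs 1: x=1 → posterior Dirichlet(5/4, 14/3, 10, 6/5)
obs 2: x=3 → posterior Dirichlet(5/4, 14/3, 10, 11/5)
obs 3: x=0 → posterior Dirichlet(9/4, 14/3, 10, 11/5)
obs 4: x=3 → posterior Dirichlet(9/4, 14/3, 10, 16/5)
obs 5: x=0 → posterior Dirichlet(13/4, 14/3, 10, 16/5)
obs 6: x=1 → posterior Dirichlet(13/4, 17/3, 10, 16/5)
obs 7: x=3 → posterior Dirichlet(13/4, 17/3, 10, 21/5)
obs 8: x=2 → posterior Dirichlet(13/4, 17/3, 11, 21/5)
obs 9: x=3 → posterior Dirichlet(13/4, 17/3, 11, 26/5)
obs 10: x=2 → posterior Dirichlet(13/4, 17/3, 12, 26/5)
obs 11: x=3 → posterior Dirichlet(13/4, 17/3, 12, 31/5)
obs 12: x=0 → posterior Dirichlet(17/4, 17/3, 12, 31/5)

660/1447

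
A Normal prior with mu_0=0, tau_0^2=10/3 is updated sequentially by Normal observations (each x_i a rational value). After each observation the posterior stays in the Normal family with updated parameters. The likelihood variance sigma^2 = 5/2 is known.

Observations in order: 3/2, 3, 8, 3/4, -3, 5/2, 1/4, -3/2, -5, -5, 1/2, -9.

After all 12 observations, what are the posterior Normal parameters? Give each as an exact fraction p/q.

mu_0=-28/51, tau_0^2=10/51

obs 1: x=3/2 → posterior Normal(6/7, 10/7)
obs 2: x=3 → posterior Normal(18/11, 10/11)
obs 3: x=8 → posterior Normal(10/3, 2/3)
obs 4: x=3/4 → posterior Normal(53/19, 10/19)
obs 5: x=-3 → posterior Normal(41/23, 10/23)
obs 6: x=5/2 → posterior Normal(17/9, 10/27)
obs 7: x=1/4 → posterior Normal(52/31, 10/31)
obs 8: x=-3/2 → posterior Normal(46/35, 2/7)
obs 9: x=-5 → posterior Normal(2/3, 10/39)
obs 10: x=-5 → posterior Normal(6/43, 10/43)
obs 11: x=1/2 → posterior Normal(8/47, 10/47)
obs 12: x=-9 → posterior Normal(-28/51, 10/51)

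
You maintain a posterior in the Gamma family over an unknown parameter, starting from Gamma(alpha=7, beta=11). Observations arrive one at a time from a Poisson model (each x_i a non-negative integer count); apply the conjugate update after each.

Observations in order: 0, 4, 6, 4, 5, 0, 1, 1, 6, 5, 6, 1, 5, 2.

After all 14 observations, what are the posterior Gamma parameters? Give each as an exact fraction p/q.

alpha=53, beta=25

obs 1: x=0 → posterior Gamma(7, 12)
obs 2: x=4 → posterior Gamma(11, 13)
obs 3: x=6 → posterior Gamma(17, 14)
obs 4: x=4 → posterior Gamma(21, 15)
obs 5: x=5 → posterior Gamma(26, 16)
obs 6: x=0 → posterior Gamma(26, 17)
obs 7: x=1 → posterior Gamma(27, 18)
obs 8: x=1 → posterior Gamma(28, 19)
obs 9: x=6 → posterior Gamma(34, 20)
obs 10: x=5 → posterior Gamma(39, 21)
obs 11: x=6 → posterior Gamma(45, 22)
obs 12: x=1 → posterior Gamma(46, 23)
obs 13: x=5 → posterior Gamma(51, 24)
obs 14: x=2 → posterior Gamma(53, 25)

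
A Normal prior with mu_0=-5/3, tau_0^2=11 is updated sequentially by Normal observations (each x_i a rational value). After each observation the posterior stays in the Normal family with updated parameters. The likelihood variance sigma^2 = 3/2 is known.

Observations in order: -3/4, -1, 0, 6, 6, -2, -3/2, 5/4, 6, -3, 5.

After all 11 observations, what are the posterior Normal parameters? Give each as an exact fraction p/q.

obs 1: x=-3/4 → posterior Normal(-43/50, 33/25)
obs 2: x=-1 → posterior Normal(-87/94, 33/47)
obs 3: x=0 → posterior Normal(-29/46, 11/23)
obs 4: x=6 → posterior Normal(177/182, 33/91)
obs 5: x=6 → posterior Normal(441/226, 33/113)
obs 6: x=-2 → posterior Normal(353/270, 11/45)
obs 7: x=-3/2 → posterior Normal(287/314, 33/157)
obs 8: x=5/4 → posterior Normal(171/179, 33/179)
obs 9: x=6 → posterior Normal(101/67, 11/67)
obs 10: x=-3 → posterior Normal(237/223, 33/223)
obs 11: x=5 → posterior Normal(347/245, 33/245)

mu_0=347/245, tau_0^2=33/245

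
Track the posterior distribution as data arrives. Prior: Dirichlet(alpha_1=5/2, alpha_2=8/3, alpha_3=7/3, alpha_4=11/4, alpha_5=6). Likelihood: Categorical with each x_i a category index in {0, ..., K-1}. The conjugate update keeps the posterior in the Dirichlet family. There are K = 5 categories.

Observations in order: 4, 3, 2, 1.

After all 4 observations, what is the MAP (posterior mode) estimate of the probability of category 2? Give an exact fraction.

obs 1: x=4 → posterior Dirichlet(5/2, 8/3, 7/3, 11/4, 7)
obs 2: x=3 → posterior Dirichlet(5/2, 8/3, 7/3, 15/4, 7)
obs 3: x=2 → posterior Dirichlet(5/2, 8/3, 10/3, 15/4, 7)
obs 4: x=1 → posterior Dirichlet(5/2, 11/3, 10/3, 15/4, 7)

28/183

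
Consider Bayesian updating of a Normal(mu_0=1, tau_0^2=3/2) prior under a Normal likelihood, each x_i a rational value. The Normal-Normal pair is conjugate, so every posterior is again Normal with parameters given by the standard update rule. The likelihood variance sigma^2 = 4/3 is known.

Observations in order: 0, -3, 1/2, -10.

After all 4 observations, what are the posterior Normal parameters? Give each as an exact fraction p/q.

obs 1: x=0 → posterior Normal(8/17, 12/17)
obs 2: x=-3 → posterior Normal(-19/26, 6/13)
obs 3: x=1/2 → posterior Normal(-29/70, 12/35)
obs 4: x=-10 → posterior Normal(-19/8, 3/11)

mu_0=-19/8, tau_0^2=3/11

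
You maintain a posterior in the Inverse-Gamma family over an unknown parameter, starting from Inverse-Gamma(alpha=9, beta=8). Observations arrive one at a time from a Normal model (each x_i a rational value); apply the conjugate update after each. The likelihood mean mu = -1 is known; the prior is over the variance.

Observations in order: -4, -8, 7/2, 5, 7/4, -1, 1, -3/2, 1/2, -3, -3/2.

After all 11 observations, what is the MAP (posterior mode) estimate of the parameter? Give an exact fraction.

2377/496

obs 1: x=-4 → posterior Inverse-Gamma(19/2, 25/2)
obs 2: x=-8 → posterior Inverse-Gamma(10, 37)
obs 3: x=7/2 → posterior Inverse-Gamma(21/2, 377/8)
obs 4: x=5 → posterior Inverse-Gamma(11, 521/8)
obs 5: x=7/4 → posterior Inverse-Gamma(23/2, 2205/32)
obs 6: x=-1 → posterior Inverse-Gamma(12, 2205/32)
obs 7: x=1 → posterior Inverse-Gamma(25/2, 2269/32)
obs 8: x=-3/2 → posterior Inverse-Gamma(13, 2273/32)
obs 9: x=1/2 → posterior Inverse-Gamma(27/2, 2309/32)
obs 10: x=-3 → posterior Inverse-Gamma(14, 2373/32)
obs 11: x=-3/2 → posterior Inverse-Gamma(29/2, 2377/32)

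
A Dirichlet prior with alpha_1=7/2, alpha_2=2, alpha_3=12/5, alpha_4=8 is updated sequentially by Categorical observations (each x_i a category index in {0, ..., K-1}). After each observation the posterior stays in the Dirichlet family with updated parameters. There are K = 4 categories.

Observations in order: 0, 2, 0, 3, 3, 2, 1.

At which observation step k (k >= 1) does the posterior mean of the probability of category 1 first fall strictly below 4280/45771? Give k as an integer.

k = 6

obs 1: x=0 → posterior Dirichlet(9/2, 2, 12/5, 8)
obs 2: x=2 → posterior Dirichlet(9/2, 2, 17/5, 8)
obs 3: x=0 → posterior Dirichlet(11/2, 2, 17/5, 8)
obs 4: x=3 → posterior Dirichlet(11/2, 2, 17/5, 9)
obs 5: x=3 → posterior Dirichlet(11/2, 2, 17/5, 10)
obs 6: x=2 → posterior Dirichlet(11/2, 2, 22/5, 10)
obs 7: x=1 → posterior Dirichlet(11/2, 3, 22/5, 10)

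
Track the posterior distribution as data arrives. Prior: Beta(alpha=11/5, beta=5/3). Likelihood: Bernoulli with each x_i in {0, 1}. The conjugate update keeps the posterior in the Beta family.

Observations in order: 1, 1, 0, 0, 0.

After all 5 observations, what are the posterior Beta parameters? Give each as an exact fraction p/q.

obs 1: x=1 → posterior Beta(16/5, 5/3)
obs 2: x=1 → posterior Beta(21/5, 5/3)
obs 3: x=0 → posterior Beta(21/5, 8/3)
obs 4: x=0 → posterior Beta(21/5, 11/3)
obs 5: x=0 → posterior Beta(21/5, 14/3)

alpha=21/5, beta=14/3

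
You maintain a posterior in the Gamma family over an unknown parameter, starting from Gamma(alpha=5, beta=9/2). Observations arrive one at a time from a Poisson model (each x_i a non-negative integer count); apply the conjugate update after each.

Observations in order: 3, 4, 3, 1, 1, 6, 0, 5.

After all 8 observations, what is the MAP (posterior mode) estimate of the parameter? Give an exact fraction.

obs 1: x=3 → posterior Gamma(8, 11/2)
obs 2: x=4 → posterior Gamma(12, 13/2)
obs 3: x=3 → posterior Gamma(15, 15/2)
obs 4: x=1 → posterior Gamma(16, 17/2)
obs 5: x=1 → posterior Gamma(17, 19/2)
obs 6: x=6 → posterior Gamma(23, 21/2)
obs 7: x=0 → posterior Gamma(23, 23/2)
obs 8: x=5 → posterior Gamma(28, 25/2)

54/25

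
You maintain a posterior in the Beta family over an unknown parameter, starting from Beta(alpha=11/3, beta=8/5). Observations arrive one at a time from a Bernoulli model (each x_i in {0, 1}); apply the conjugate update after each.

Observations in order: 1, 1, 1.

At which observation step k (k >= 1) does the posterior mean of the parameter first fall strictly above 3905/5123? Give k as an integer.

k = 2

obs 1: x=1 → posterior Beta(14/3, 8/5)
obs 2: x=1 → posterior Beta(17/3, 8/5)
obs 3: x=1 → posterior Beta(20/3, 8/5)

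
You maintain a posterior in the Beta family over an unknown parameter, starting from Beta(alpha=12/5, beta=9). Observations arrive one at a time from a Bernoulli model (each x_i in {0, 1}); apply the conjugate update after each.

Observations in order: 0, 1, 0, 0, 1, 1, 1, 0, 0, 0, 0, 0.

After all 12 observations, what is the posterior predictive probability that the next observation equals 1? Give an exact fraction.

obs 1: x=0 → posterior Beta(12/5, 10)
obs 2: x=1 → posterior Beta(17/5, 10)
obs 3: x=0 → posterior Beta(17/5, 11)
obs 4: x=0 → posterior Beta(17/5, 12)
obs 5: x=1 → posterior Beta(22/5, 12)
obs 6: x=1 → posterior Beta(27/5, 12)
obs 7: x=1 → posterior Beta(32/5, 12)
obs 8: x=0 → posterior Beta(32/5, 13)
obs 9: x=0 → posterior Beta(32/5, 14)
obs 10: x=0 → posterior Beta(32/5, 15)
obs 11: x=0 → posterior Beta(32/5, 16)
obs 12: x=0 → posterior Beta(32/5, 17)

32/117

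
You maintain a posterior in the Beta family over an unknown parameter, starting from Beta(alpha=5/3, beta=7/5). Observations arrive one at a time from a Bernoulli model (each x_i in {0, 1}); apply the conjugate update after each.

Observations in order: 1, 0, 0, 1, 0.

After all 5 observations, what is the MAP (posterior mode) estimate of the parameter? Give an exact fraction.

40/91

obs 1: x=1 → posterior Beta(8/3, 7/5)
obs 2: x=0 → posterior Beta(8/3, 12/5)
obs 3: x=0 → posterior Beta(8/3, 17/5)
obs 4: x=1 → posterior Beta(11/3, 17/5)
obs 5: x=0 → posterior Beta(11/3, 22/5)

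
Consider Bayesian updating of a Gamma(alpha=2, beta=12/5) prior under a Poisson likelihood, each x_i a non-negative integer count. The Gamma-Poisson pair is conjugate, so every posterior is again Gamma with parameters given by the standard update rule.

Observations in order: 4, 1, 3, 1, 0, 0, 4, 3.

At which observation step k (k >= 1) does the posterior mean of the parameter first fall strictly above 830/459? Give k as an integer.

k = 3

obs 1: x=4 → posterior Gamma(6, 17/5)
obs 2: x=1 → posterior Gamma(7, 22/5)
obs 3: x=3 → posterior Gamma(10, 27/5)
obs 4: x=1 → posterior Gamma(11, 32/5)
obs 5: x=0 → posterior Gamma(11, 37/5)
obs 6: x=0 → posterior Gamma(11, 42/5)
obs 7: x=4 → posterior Gamma(15, 47/5)
obs 8: x=3 → posterior Gamma(18, 52/5)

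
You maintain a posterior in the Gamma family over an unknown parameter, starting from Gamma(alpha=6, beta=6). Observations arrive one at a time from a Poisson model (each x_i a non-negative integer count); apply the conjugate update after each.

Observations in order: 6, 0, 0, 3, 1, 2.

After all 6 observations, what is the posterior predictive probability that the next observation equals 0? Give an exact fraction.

obs 1: x=6 → posterior Gamma(12, 7)
obs 2: x=0 → posterior Gamma(12, 8)
obs 3: x=0 → posterior Gamma(12, 9)
obs 4: x=3 → posterior Gamma(15, 10)
obs 5: x=1 → posterior Gamma(16, 11)
obs 6: x=2 → posterior Gamma(18, 12)

26623333280885243904/112455406951957393129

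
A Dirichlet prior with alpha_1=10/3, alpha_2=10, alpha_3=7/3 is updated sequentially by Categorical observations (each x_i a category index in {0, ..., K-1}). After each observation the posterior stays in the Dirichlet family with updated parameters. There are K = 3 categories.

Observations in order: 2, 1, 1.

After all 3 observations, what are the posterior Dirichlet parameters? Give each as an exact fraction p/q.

alpha_1=10/3, alpha_2=12, alpha_3=10/3

obs 1: x=2 → posterior Dirichlet(10/3, 10, 10/3)
obs 2: x=1 → posterior Dirichlet(10/3, 11, 10/3)
obs 3: x=1 → posterior Dirichlet(10/3, 12, 10/3)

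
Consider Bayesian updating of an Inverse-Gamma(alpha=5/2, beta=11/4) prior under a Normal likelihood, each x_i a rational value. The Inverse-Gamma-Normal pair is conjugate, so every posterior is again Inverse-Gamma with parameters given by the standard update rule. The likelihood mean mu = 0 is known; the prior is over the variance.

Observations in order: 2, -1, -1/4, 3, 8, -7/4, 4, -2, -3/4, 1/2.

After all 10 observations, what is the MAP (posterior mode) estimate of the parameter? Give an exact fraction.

obs 1: x=2 → posterior Inverse-Gamma(3, 19/4)
obs 2: x=-1 → posterior Inverse-Gamma(7/2, 21/4)
obs 3: x=-1/4 → posterior Inverse-Gamma(4, 169/32)
obs 4: x=3 → posterior Inverse-Gamma(9/2, 313/32)
obs 5: x=8 → posterior Inverse-Gamma(5, 1337/32)
obs 6: x=-7/4 → posterior Inverse-Gamma(11/2, 693/16)
obs 7: x=4 → posterior Inverse-Gamma(6, 821/16)
obs 8: x=-2 → posterior Inverse-Gamma(13/2, 853/16)
obs 9: x=-3/4 → posterior Inverse-Gamma(7, 1715/32)
obs 10: x=1/2 → posterior Inverse-Gamma(15/2, 1719/32)

1719/272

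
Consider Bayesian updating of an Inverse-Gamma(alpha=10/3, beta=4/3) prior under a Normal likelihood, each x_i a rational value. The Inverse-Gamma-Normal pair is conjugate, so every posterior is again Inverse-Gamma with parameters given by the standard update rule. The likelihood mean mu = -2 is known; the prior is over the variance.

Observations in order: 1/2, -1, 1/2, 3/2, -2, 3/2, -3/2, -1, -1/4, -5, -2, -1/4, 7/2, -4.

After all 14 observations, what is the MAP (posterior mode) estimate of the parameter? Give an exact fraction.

obs 1: x=1/2 → posterior Inverse-Gamma(23/6, 107/24)
obs 2: x=-1 → posterior Inverse-Gamma(13/3, 119/24)
obs 3: x=1/2 → posterior Inverse-Gamma(29/6, 97/12)
obs 4: x=3/2 → posterior Inverse-Gamma(16/3, 341/24)
obs 5: x=-2 → posterior Inverse-Gamma(35/6, 341/24)
obs 6: x=3/2 → posterior Inverse-Gamma(19/3, 61/3)
obs 7: x=-3/2 → posterior Inverse-Gamma(41/6, 491/24)
obs 8: x=-1 → posterior Inverse-Gamma(22/3, 503/24)
obs 9: x=-1/4 → posterior Inverse-Gamma(47/6, 2159/96)
obs 10: x=-5 → posterior Inverse-Gamma(25/3, 2591/96)
obs 11: x=-2 → posterior Inverse-Gamma(53/6, 2591/96)
obs 12: x=-1/4 → posterior Inverse-Gamma(28/3, 1369/48)
obs 13: x=7/2 → posterior Inverse-Gamma(59/6, 2095/48)
obs 14: x=-4 → posterior Inverse-Gamma(31/3, 2191/48)

2191/544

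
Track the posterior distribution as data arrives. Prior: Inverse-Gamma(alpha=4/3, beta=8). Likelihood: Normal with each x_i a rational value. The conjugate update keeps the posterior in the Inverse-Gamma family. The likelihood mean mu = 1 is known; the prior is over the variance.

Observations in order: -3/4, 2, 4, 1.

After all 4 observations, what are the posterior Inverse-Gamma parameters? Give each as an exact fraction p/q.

obs 1: x=-3/4 → posterior Inverse-Gamma(11/6, 305/32)
obs 2: x=2 → posterior Inverse-Gamma(7/3, 321/32)
obs 3: x=4 → posterior Inverse-Gamma(17/6, 465/32)
obs 4: x=1 → posterior Inverse-Gamma(10/3, 465/32)

alpha=10/3, beta=465/32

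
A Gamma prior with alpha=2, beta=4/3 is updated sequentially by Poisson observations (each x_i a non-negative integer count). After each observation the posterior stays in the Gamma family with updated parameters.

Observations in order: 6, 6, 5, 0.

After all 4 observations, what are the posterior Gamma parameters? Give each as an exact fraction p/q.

obs 1: x=6 → posterior Gamma(8, 7/3)
obs 2: x=6 → posterior Gamma(14, 10/3)
obs 3: x=5 → posterior Gamma(19, 13/3)
obs 4: x=0 → posterior Gamma(19, 16/3)

alpha=19, beta=16/3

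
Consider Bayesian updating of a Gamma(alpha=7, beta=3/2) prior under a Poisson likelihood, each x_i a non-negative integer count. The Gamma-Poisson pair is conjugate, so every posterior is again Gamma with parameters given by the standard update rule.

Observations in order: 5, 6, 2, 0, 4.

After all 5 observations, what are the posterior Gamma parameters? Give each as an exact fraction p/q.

alpha=24, beta=13/2

obs 1: x=5 → posterior Gamma(12, 5/2)
obs 2: x=6 → posterior Gamma(18, 7/2)
obs 3: x=2 → posterior Gamma(20, 9/2)
obs 4: x=0 → posterior Gamma(20, 11/2)
obs 5: x=4 → posterior Gamma(24, 13/2)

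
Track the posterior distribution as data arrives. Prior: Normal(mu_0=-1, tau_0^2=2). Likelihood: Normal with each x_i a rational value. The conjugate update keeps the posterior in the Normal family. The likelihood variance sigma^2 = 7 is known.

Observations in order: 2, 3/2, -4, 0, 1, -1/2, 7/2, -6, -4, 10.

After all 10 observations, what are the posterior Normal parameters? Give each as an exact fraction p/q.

mu_0=0, tau_0^2=14/27

obs 1: x=2 → posterior Normal(-1/3, 14/9)
obs 2: x=3/2 → posterior Normal(0, 14/11)
obs 3: x=-4 → posterior Normal(-8/13, 14/13)
obs 4: x=0 → posterior Normal(-8/15, 14/15)
obs 5: x=1 → posterior Normal(-6/17, 14/17)
obs 6: x=-1/2 → posterior Normal(-7/19, 14/19)
obs 7: x=7/2 → posterior Normal(0, 2/3)
obs 8: x=-6 → posterior Normal(-12/23, 14/23)
obs 9: x=-4 → posterior Normal(-4/5, 14/25)
obs 10: x=10 → posterior Normal(0, 14/27)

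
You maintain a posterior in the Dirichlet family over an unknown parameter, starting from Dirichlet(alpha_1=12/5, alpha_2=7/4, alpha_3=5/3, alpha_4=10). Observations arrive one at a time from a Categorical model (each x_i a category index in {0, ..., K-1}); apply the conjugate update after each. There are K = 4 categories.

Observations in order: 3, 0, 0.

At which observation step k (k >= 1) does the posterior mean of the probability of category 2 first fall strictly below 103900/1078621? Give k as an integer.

obs 1: x=3 → posterior Dirichlet(12/5, 7/4, 5/3, 11)
obs 2: x=0 → posterior Dirichlet(17/5, 7/4, 5/3, 11)
obs 3: x=0 → posterior Dirichlet(22/5, 7/4, 5/3, 11)

k = 2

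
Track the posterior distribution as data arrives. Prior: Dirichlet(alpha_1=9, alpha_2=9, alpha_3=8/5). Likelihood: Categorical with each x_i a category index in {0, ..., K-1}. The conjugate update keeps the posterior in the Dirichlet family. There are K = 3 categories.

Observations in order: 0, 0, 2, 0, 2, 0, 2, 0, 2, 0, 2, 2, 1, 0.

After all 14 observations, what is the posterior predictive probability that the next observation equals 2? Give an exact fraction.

19/84

obs 1: x=0 → posterior Dirichlet(10, 9, 8/5)
obs 2: x=0 → posterior Dirichlet(11, 9, 8/5)
obs 3: x=2 → posterior Dirichlet(11, 9, 13/5)
obs 4: x=0 → posterior Dirichlet(12, 9, 13/5)
obs 5: x=2 → posterior Dirichlet(12, 9, 18/5)
obs 6: x=0 → posterior Dirichlet(13, 9, 18/5)
obs 7: x=2 → posterior Dirichlet(13, 9, 23/5)
obs 8: x=0 → posterior Dirichlet(14, 9, 23/5)
obs 9: x=2 → posterior Dirichlet(14, 9, 28/5)
obs 10: x=0 → posterior Dirichlet(15, 9, 28/5)
obs 11: x=2 → posterior Dirichlet(15, 9, 33/5)
obs 12: x=2 → posterior Dirichlet(15, 9, 38/5)
obs 13: x=1 → posterior Dirichlet(15, 10, 38/5)
obs 14: x=0 → posterior Dirichlet(16, 10, 38/5)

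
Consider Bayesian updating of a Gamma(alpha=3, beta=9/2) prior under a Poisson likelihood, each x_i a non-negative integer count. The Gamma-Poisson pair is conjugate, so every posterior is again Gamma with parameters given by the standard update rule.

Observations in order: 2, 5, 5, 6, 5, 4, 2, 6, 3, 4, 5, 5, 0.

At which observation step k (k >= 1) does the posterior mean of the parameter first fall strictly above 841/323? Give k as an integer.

obs 1: x=2 → posterior Gamma(5, 11/2)
obs 2: x=5 → posterior Gamma(10, 13/2)
obs 3: x=5 → posterior Gamma(15, 15/2)
obs 4: x=6 → posterior Gamma(21, 17/2)
obs 5: x=5 → posterior Gamma(26, 19/2)
obs 6: x=4 → posterior Gamma(30, 21/2)
obs 7: x=2 → posterior Gamma(32, 23/2)
obs 8: x=6 → posterior Gamma(38, 25/2)
obs 9: x=3 → posterior Gamma(41, 27/2)
obs 10: x=4 → posterior Gamma(45, 29/2)
obs 11: x=5 → posterior Gamma(50, 31/2)
obs 12: x=5 → posterior Gamma(55, 33/2)
obs 13: x=0 → posterior Gamma(55, 35/2)

k = 5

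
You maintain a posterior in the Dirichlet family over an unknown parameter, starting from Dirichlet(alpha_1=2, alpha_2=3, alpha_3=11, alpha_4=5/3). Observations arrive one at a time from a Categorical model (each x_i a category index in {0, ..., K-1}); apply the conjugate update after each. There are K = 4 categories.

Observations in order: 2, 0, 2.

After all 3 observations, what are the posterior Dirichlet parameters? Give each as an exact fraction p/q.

obs 1: x=2 → posterior Dirichlet(2, 3, 12, 5/3)
obs 2: x=0 → posterior Dirichlet(3, 3, 12, 5/3)
obs 3: x=2 → posterior Dirichlet(3, 3, 13, 5/3)

alpha_1=3, alpha_2=3, alpha_3=13, alpha_4=5/3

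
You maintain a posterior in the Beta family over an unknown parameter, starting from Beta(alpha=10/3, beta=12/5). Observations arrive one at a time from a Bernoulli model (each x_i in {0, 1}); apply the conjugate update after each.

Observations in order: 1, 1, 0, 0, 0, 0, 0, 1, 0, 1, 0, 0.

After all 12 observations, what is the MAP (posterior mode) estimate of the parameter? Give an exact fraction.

95/236

obs 1: x=1 → posterior Beta(13/3, 12/5)
obs 2: x=1 → posterior Beta(16/3, 12/5)
obs 3: x=0 → posterior Beta(16/3, 17/5)
obs 4: x=0 → posterior Beta(16/3, 22/5)
obs 5: x=0 → posterior Beta(16/3, 27/5)
obs 6: x=0 → posterior Beta(16/3, 32/5)
obs 7: x=0 → posterior Beta(16/3, 37/5)
obs 8: x=1 → posterior Beta(19/3, 37/5)
obs 9: x=0 → posterior Beta(19/3, 42/5)
obs 10: x=1 → posterior Beta(22/3, 42/5)
obs 11: x=0 → posterior Beta(22/3, 47/5)
obs 12: x=0 → posterior Beta(22/3, 52/5)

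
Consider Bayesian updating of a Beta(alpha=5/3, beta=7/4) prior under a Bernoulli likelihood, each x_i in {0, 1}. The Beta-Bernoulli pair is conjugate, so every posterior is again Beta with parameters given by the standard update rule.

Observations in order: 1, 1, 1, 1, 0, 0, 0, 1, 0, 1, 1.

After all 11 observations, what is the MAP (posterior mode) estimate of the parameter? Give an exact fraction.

obs 1: x=1 → posterior Beta(8/3, 7/4)
obs 2: x=1 → posterior Beta(11/3, 7/4)
obs 3: x=1 → posterior Beta(14/3, 7/4)
obs 4: x=1 → posterior Beta(17/3, 7/4)
obs 5: x=0 → posterior Beta(17/3, 11/4)
obs 6: x=0 → posterior Beta(17/3, 15/4)
obs 7: x=0 → posterior Beta(17/3, 19/4)
obs 8: x=1 → posterior Beta(20/3, 19/4)
obs 9: x=0 → posterior Beta(20/3, 23/4)
obs 10: x=1 → posterior Beta(23/3, 23/4)
obs 11: x=1 → posterior Beta(26/3, 23/4)

92/149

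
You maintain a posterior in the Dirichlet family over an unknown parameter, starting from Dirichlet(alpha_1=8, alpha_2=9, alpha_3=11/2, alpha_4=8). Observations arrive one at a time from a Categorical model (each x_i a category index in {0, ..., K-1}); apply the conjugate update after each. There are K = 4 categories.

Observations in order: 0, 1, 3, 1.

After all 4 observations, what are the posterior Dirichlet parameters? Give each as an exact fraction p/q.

obs 1: x=0 → posterior Dirichlet(9, 9, 11/2, 8)
obs 2: x=1 → posterior Dirichlet(9, 10, 11/2, 8)
obs 3: x=3 → posterior Dirichlet(9, 10, 11/2, 9)
obs 4: x=1 → posterior Dirichlet(9, 11, 11/2, 9)

alpha_1=9, alpha_2=11, alpha_3=11/2, alpha_4=9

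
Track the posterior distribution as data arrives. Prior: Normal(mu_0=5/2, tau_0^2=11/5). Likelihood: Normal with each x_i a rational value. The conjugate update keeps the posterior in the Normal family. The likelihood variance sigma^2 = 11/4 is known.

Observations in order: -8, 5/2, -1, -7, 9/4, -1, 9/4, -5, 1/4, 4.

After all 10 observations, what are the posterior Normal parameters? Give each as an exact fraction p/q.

mu_0=-61/90, tau_0^2=11/45

obs 1: x=-8 → posterior Normal(-13/6, 11/9)
obs 2: x=5/2 → posterior Normal(-19/26, 11/13)
obs 3: x=-1 → posterior Normal(-27/34, 11/17)
obs 4: x=-7 → posterior Normal(-83/42, 11/21)
obs 5: x=9/4 → posterior Normal(-13/10, 11/25)
obs 6: x=-1 → posterior Normal(-73/58, 11/29)
obs 7: x=9/4 → posterior Normal(-5/6, 1/3)
obs 8: x=-5 → posterior Normal(-95/74, 11/37)
obs 9: x=1/4 → posterior Normal(-93/82, 11/41)
obs 10: x=4 → posterior Normal(-61/90, 11/45)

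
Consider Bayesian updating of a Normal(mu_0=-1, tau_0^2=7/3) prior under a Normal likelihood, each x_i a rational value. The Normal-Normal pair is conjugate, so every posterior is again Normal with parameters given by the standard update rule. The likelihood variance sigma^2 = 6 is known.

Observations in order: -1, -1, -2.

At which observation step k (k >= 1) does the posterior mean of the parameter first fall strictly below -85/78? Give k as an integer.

k = 3

obs 1: x=-1 → posterior Normal(-1, 42/25)
obs 2: x=-1 → posterior Normal(-1, 21/16)
obs 3: x=-2 → posterior Normal(-46/39, 14/13)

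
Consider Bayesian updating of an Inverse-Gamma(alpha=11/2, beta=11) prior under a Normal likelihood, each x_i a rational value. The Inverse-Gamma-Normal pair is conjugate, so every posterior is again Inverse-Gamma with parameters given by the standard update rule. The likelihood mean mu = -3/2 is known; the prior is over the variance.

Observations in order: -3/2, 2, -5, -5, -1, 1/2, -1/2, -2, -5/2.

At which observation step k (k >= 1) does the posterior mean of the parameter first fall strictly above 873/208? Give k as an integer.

obs 1: x=-3/2 → posterior Inverse-Gamma(6, 11)
obs 2: x=2 → posterior Inverse-Gamma(13/2, 137/8)
obs 3: x=-5 → posterior Inverse-Gamma(7, 93/4)
obs 4: x=-5 → posterior Inverse-Gamma(15/2, 235/8)
obs 5: x=-1 → posterior Inverse-Gamma(8, 59/2)
obs 6: x=1/2 → posterior Inverse-Gamma(17/2, 63/2)
obs 7: x=-1/2 → posterior Inverse-Gamma(9, 32)
obs 8: x=-2 → posterior Inverse-Gamma(19/2, 257/8)
obs 9: x=-5/2 → posterior Inverse-Gamma(10, 261/8)

k = 4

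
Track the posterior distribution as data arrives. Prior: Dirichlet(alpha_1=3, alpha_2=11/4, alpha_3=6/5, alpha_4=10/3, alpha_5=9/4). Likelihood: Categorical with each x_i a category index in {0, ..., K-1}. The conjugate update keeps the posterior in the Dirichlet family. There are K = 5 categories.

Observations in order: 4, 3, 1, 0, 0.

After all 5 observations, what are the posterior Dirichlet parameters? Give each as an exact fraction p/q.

alpha_1=5, alpha_2=15/4, alpha_3=6/5, alpha_4=13/3, alpha_5=13/4

obs 1: x=4 → posterior Dirichlet(3, 11/4, 6/5, 10/3, 13/4)
obs 2: x=3 → posterior Dirichlet(3, 11/4, 6/5, 13/3, 13/4)
obs 3: x=1 → posterior Dirichlet(3, 15/4, 6/5, 13/3, 13/4)
obs 4: x=0 → posterior Dirichlet(4, 15/4, 6/5, 13/3, 13/4)
obs 5: x=0 → posterior Dirichlet(5, 15/4, 6/5, 13/3, 13/4)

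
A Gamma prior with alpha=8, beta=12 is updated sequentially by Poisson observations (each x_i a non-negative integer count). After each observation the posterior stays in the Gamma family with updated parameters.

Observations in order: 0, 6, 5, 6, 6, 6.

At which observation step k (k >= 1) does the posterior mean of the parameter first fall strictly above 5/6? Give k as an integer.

obs 1: x=0 → posterior Gamma(8, 13)
obs 2: x=6 → posterior Gamma(14, 14)
obs 3: x=5 → posterior Gamma(19, 15)
obs 4: x=6 → posterior Gamma(25, 16)
obs 5: x=6 → posterior Gamma(31, 17)
obs 6: x=6 → posterior Gamma(37, 18)

k = 2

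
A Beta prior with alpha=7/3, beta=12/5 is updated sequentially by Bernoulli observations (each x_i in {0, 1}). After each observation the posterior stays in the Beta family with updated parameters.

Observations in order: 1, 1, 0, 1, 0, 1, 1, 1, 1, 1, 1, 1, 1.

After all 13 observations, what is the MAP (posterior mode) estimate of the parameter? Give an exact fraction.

obs 1: x=1 → posterior Beta(10/3, 12/5)
obs 2: x=1 → posterior Beta(13/3, 12/5)
obs 3: x=0 → posterior Beta(13/3, 17/5)
obs 4: x=1 → posterior Beta(16/3, 17/5)
obs 5: x=0 → posterior Beta(16/3, 22/5)
obs 6: x=1 → posterior Beta(19/3, 22/5)
obs 7: x=1 → posterior Beta(22/3, 22/5)
obs 8: x=1 → posterior Beta(25/3, 22/5)
obs 9: x=1 → posterior Beta(28/3, 22/5)
obs 10: x=1 → posterior Beta(31/3, 22/5)
obs 11: x=1 → posterior Beta(34/3, 22/5)
obs 12: x=1 → posterior Beta(37/3, 22/5)
obs 13: x=1 → posterior Beta(40/3, 22/5)

185/236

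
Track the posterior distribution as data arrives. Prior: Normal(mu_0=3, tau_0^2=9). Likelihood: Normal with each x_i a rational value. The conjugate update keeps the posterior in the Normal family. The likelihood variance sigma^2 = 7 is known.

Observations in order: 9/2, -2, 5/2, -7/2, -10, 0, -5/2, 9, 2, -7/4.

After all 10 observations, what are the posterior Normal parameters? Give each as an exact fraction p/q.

obs 1: x=9/2 → posterior Normal(123/32, 63/16)
obs 2: x=-2 → posterior Normal(87/50, 63/25)
obs 3: x=5/2 → posterior Normal(33/17, 63/34)
obs 4: x=-7/2 → posterior Normal(69/86, 63/43)
obs 5: x=-10 → posterior Normal(-111/104, 63/52)
obs 6: x=0 → posterior Normal(-111/122, 63/61)
obs 7: x=-5/2 → posterior Normal(-39/35, 9/10)
obs 8: x=9 → posterior Normal(3/79, 63/79)
obs 9: x=2 → posterior Normal(21/88, 63/88)
obs 10: x=-7/4 → posterior Normal(21/388, 63/97)

mu_0=21/388, tau_0^2=63/97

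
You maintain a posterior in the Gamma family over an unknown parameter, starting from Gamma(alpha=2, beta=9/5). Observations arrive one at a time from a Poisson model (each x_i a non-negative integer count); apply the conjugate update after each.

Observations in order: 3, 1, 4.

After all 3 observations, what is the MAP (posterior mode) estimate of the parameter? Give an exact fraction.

obs 1: x=3 → posterior Gamma(5, 14/5)
obs 2: x=1 → posterior Gamma(6, 19/5)
obs 3: x=4 → posterior Gamma(10, 24/5)

15/8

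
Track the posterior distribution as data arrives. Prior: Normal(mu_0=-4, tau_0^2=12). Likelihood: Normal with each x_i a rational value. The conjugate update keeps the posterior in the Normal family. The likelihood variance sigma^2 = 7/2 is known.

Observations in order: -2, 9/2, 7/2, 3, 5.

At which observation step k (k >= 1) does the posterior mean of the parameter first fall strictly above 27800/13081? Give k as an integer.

obs 1: x=-2 → posterior Normal(-76/31, 84/31)
obs 2: x=9/2 → posterior Normal(32/55, 84/55)
obs 3: x=7/2 → posterior Normal(116/79, 84/79)
obs 4: x=3 → posterior Normal(188/103, 84/103)
obs 5: x=5 → posterior Normal(308/127, 84/127)

k = 5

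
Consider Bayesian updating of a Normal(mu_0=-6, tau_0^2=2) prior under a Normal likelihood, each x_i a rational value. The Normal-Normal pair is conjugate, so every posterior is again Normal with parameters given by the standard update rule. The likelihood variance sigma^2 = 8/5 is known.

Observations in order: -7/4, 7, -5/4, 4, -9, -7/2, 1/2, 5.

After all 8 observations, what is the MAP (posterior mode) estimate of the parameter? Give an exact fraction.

obs 1: x=-7/4 → posterior Normal(-131/36, 8/9)
obs 2: x=7 → posterior Normal(9/56, 4/7)
obs 3: x=-5/4 → posterior Normal(-4/19, 8/19)
obs 4: x=4 → posterior Normal(2/3, 1/3)
obs 5: x=-9 → posterior Normal(-1, 8/29)
obs 6: x=-7/2 → posterior Normal(-93/68, 4/17)
obs 7: x=1/2 → posterior Normal(-44/39, 8/39)
obs 8: x=5 → posterior Normal(-19/44, 2/11)

-19/44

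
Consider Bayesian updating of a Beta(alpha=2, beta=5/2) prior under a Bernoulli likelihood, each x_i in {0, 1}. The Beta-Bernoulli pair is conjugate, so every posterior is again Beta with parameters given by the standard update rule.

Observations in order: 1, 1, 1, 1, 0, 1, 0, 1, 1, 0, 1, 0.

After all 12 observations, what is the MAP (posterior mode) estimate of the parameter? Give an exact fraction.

18/29

obs 1: x=1 → posterior Beta(3, 5/2)
obs 2: x=1 → posterior Beta(4, 5/2)
obs 3: x=1 → posterior Beta(5, 5/2)
obs 4: x=1 → posterior Beta(6, 5/2)
obs 5: x=0 → posterior Beta(6, 7/2)
obs 6: x=1 → posterior Beta(7, 7/2)
obs 7: x=0 → posterior Beta(7, 9/2)
obs 8: x=1 → posterior Beta(8, 9/2)
obs 9: x=1 → posterior Beta(9, 9/2)
obs 10: x=0 → posterior Beta(9, 11/2)
obs 11: x=1 → posterior Beta(10, 11/2)
obs 12: x=0 → posterior Beta(10, 13/2)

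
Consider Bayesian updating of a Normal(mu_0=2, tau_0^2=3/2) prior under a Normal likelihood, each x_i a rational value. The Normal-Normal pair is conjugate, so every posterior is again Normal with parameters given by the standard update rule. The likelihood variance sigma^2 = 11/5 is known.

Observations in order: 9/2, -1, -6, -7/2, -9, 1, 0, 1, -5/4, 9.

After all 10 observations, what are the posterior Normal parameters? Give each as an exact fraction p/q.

mu_0=-139/688, tau_0^2=33/172

obs 1: x=9/2 → posterior Normal(223/74, 33/37)
obs 2: x=-1 → posterior Normal(193/104, 33/52)
obs 3: x=-6 → posterior Normal(13/134, 33/67)
obs 4: x=-7/2 → posterior Normal(-23/41, 33/82)
obs 5: x=-9 → posterior Normal(-181/97, 33/97)
obs 6: x=1 → posterior Normal(-83/56, 33/112)
obs 7: x=0 → posterior Normal(-166/127, 33/127)
obs 8: x=1 → posterior Normal(-151/142, 33/142)
obs 9: x=-5/4 → posterior Normal(-679/628, 33/157)
obs 10: x=9 → posterior Normal(-139/688, 33/172)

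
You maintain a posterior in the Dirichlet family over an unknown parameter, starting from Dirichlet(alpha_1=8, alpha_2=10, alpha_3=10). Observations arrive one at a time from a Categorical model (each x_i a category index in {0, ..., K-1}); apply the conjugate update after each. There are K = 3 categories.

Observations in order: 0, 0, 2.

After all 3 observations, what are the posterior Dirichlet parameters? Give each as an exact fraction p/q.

obs 1: x=0 → posterior Dirichlet(9, 10, 10)
obs 2: x=0 → posterior Dirichlet(10, 10, 10)
obs 3: x=2 → posterior Dirichlet(10, 10, 11)

alpha_1=10, alpha_2=10, alpha_3=11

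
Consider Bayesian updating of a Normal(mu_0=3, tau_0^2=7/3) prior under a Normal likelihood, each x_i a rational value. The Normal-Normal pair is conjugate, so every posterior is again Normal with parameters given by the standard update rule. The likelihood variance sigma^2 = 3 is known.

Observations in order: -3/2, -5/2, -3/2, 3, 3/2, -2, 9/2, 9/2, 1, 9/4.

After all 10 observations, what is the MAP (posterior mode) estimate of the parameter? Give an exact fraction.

367/316

obs 1: x=-3/2 → posterior Normal(33/32, 21/16)
obs 2: x=-5/2 → posterior Normal(-1/23, 21/23)
obs 3: x=-3/2 → posterior Normal(-23/60, 7/10)
obs 4: x=3 → posterior Normal(19/74, 21/37)
obs 5: x=3/2 → posterior Normal(5/11, 21/44)
obs 6: x=-2 → posterior Normal(2/17, 7/17)
obs 7: x=9/2 → posterior Normal(75/116, 21/58)
obs 8: x=9/2 → posterior Normal(69/65, 21/65)
obs 9: x=1 → posterior Normal(19/18, 7/24)
obs 10: x=9/4 → posterior Normal(367/316, 21/79)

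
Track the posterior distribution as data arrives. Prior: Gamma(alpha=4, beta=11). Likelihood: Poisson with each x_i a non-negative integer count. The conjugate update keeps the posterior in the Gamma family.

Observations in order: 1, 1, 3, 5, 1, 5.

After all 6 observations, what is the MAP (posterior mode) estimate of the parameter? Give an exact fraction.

obs 1: x=1 → posterior Gamma(5, 12)
obs 2: x=1 → posterior Gamma(6, 13)
obs 3: x=3 → posterior Gamma(9, 14)
obs 4: x=5 → posterior Gamma(14, 15)
obs 5: x=1 → posterior Gamma(15, 16)
obs 6: x=5 → posterior Gamma(20, 17)

19/17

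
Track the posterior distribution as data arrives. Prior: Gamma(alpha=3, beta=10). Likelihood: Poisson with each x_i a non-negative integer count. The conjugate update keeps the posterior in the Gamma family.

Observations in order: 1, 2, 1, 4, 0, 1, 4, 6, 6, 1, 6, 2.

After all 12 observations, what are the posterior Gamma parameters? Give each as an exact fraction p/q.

obs 1: x=1 → posterior Gamma(4, 11)
obs 2: x=2 → posterior Gamma(6, 12)
obs 3: x=1 → posterior Gamma(7, 13)
obs 4: x=4 → posterior Gamma(11, 14)
obs 5: x=0 → posterior Gamma(11, 15)
obs 6: x=1 → posterior Gamma(12, 16)
obs 7: x=4 → posterior Gamma(16, 17)
obs 8: x=6 → posterior Gamma(22, 18)
obs 9: x=6 → posterior Gamma(28, 19)
obs 10: x=1 → posterior Gamma(29, 20)
obs 11: x=6 → posterior Gamma(35, 21)
obs 12: x=2 → posterior Gamma(37, 22)

alpha=37, beta=22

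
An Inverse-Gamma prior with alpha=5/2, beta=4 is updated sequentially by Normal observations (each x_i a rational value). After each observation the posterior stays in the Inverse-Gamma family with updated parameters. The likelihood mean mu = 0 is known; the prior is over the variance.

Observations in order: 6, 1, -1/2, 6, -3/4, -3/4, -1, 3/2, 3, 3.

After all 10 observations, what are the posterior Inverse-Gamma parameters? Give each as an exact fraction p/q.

alpha=15/2, beta=829/16

obs 1: x=6 → posterior Inverse-Gamma(3, 22)
obs 2: x=1 → posterior Inverse-Gamma(7/2, 45/2)
obs 3: x=-1/2 → posterior Inverse-Gamma(4, 181/8)
obs 4: x=6 → posterior Inverse-Gamma(9/2, 325/8)
obs 5: x=-3/4 → posterior Inverse-Gamma(5, 1309/32)
obs 6: x=-3/4 → posterior Inverse-Gamma(11/2, 659/16)
obs 7: x=-1 → posterior Inverse-Gamma(6, 667/16)
obs 8: x=3/2 → posterior Inverse-Gamma(13/2, 685/16)
obs 9: x=3 → posterior Inverse-Gamma(7, 757/16)
obs 10: x=3 → posterior Inverse-Gamma(15/2, 829/16)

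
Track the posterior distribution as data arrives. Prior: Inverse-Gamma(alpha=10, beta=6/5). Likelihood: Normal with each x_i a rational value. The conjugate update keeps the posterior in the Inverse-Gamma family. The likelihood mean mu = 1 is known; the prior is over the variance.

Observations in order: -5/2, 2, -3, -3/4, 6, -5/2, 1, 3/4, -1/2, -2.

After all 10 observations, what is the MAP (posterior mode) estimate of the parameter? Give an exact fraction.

obs 1: x=-5/2 → posterior Inverse-Gamma(21/2, 293/40)
obs 2: x=2 → posterior Inverse-Gamma(11, 313/40)
obs 3: x=-3 → posterior Inverse-Gamma(23/2, 633/40)
obs 4: x=-3/4 → posterior Inverse-Gamma(12, 2777/160)
obs 5: x=6 → posterior Inverse-Gamma(25/2, 4777/160)
obs 6: x=-5/2 → posterior Inverse-Gamma(13, 5757/160)
obs 7: x=1 → posterior Inverse-Gamma(27/2, 5757/160)
obs 8: x=3/4 → posterior Inverse-Gamma(14, 2881/80)
obs 9: x=-1/2 → posterior Inverse-Gamma(29/2, 2971/80)
obs 10: x=-2 → posterior Inverse-Gamma(15, 3331/80)

3331/1280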